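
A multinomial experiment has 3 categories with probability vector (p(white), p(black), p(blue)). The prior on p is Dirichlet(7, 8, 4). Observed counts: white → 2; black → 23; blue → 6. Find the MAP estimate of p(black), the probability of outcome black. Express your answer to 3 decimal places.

The posterior is Dirichlet(αᵢ + nᵢ) = Dirichlet(9, 31, 10).
For a Dirichlet(a₁,…,a_K) with all aᵢ > 1, the mode has j-th component (aⱼ − 1)/(Σaᵢ − K).
Here Σaᵢ = 50 and K = 3, so p(black) = (31 − 1)/(50 − 3) = 30/47 ≈ 0.638.

MAP estimate of p(black) = 0.638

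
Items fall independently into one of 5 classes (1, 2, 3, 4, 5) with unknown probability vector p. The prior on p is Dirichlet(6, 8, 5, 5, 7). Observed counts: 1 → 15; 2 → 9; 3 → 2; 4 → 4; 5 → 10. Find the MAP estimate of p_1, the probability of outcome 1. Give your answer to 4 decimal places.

MAP estimate: 0.3030

The posterior is Dirichlet(αᵢ + nᵢ) = Dirichlet(21, 17, 7, 9, 17).
For a Dirichlet(a₁,…,a_K) with all aᵢ > 1, the mode has j-th component (aⱼ − 1)/(Σaᵢ − K).
Here Σaᵢ = 71 and K = 5, so p_1 = (21 − 1)/(71 − 5) = 20/66 ≈ 0.3030.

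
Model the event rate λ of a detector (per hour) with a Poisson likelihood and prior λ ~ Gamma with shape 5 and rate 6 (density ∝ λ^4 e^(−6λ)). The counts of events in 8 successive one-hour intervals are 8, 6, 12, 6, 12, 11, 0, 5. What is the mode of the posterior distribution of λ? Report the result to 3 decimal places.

Σxᵢ = 8+6+12+6+12+11+0+5 = 60, with n = 8.
Posterior ∝ λ^4e^(−6λ) · λ^60e^(−8λ) = λ^64e^(−14λ), i.e. Gamma(shape=65, rate=14).
The mode of a Gamma(a, b) with a ≥ 1 (shape–rate) is (a−1)/b = 64/14 ≈ 4.571.

λ̂_MAP = 4.571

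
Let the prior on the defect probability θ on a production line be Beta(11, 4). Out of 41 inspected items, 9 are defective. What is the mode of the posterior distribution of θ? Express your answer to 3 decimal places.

Prior: Beta(11, 4).
Data: 9 successes in 41 trials. The binomial likelihood contributes θ^9(1−θ)^32, so the posterior is Beta(11+9, 4+32) = Beta(20, 36).
For Beta(a, b) with a, b > 1 the mode is (a−1)/(a+b−2) = 19/54 ≈ 0.352.

θ̂_MAP = 0.352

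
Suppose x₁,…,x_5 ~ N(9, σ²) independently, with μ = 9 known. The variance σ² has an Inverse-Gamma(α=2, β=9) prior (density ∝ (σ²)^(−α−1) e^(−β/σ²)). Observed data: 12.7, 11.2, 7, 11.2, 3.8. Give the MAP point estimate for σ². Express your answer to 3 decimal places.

Sum of squared deviations about the known mean: SS = (12.7−9)² + (11.2−9)² + (7−9)² + (11.2−9)² + (3.8−9)² = 54.41.
The Normal likelihood contributes (σ²)^(−n/2) exp(−SS/(2σ²)), so the posterior is Inverse-Gamma(α + n/2, β + SS/2) = Inverse-Gamma(4.5, 36.205).
The mode of Inverse-Gamma(a, b) is b/(a+1) = 36.205/5.5 ≈ 6.583.

σ̂²_MAP = 6.583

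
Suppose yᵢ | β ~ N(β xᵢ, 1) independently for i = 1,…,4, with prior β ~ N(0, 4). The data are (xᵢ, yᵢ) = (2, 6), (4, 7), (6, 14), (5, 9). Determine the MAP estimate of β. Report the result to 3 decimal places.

log p(β | y) = −Σ(yᵢ − βxᵢ)²/(2·1) − β²/(2·4) + const.
Setting the derivative to zero: Σxᵢ(yᵢ − βxᵢ)/1 − β/4 = 0, so β = Σxᵢyᵢ / (Σxᵢ² + σ²/τ²).
Σxᵢyᵢ = 2·6 + 4·7 + 6·14 + 5·9 = 169; Σxᵢ² = 81; σ²/τ² = 0.25.
β̂_MAP = 169 / (81 + 0.25) = 169/81.25 ≈ 2.080.

β̂_MAP = 2.080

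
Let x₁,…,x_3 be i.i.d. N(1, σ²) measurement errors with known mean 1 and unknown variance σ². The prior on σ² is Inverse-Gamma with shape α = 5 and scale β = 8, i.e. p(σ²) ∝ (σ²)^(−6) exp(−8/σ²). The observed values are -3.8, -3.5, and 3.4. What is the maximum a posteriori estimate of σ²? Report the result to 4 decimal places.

σ̂²_MAP = 4.3367

Sum of squared deviations about the known mean: SS = (-3.8−1)² + (-3.5−1)² + (3.4−1)² = 49.05.
The Normal likelihood contributes (σ²)^(−n/2) exp(−SS/(2σ²)), so the posterior is Inverse-Gamma(α + n/2, β + SS/2) = Inverse-Gamma(6.5, 32.525).
The mode of Inverse-Gamma(a, b) is b/(a+1) = 32.525/7.5 ≈ 4.3367.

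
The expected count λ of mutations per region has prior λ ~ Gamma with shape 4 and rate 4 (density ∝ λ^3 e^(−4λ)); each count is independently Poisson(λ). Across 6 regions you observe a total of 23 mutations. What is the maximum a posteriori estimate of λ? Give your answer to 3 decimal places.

Σxᵢ = 23, n = 6.
Posterior ∝ λ^3e^(−4λ) · λ^23e^(−6λ) = λ^26e^(−10λ), i.e. Gamma(shape=27, rate=10).
The mode of a Gamma(a, b) with a ≥ 1 (shape–rate) is (a−1)/b = 26/10 ≈ 2.600.

λ̂_MAP = 2.600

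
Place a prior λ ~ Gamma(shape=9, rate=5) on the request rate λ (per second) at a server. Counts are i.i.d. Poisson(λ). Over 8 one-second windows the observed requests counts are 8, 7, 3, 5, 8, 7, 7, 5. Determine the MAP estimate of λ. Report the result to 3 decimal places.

Σxᵢ = 8+7+3+5+8+7+7+5 = 50, with n = 8.
Posterior ∝ λ^8e^(−5λ) · λ^50e^(−8λ) = λ^58e^(−13λ), i.e. Gamma(shape=59, rate=13).
The mode of a Gamma(a, b) with a ≥ 1 (shape–rate) is (a−1)/b = 58/13 ≈ 4.462.

λ̂_MAP = 4.462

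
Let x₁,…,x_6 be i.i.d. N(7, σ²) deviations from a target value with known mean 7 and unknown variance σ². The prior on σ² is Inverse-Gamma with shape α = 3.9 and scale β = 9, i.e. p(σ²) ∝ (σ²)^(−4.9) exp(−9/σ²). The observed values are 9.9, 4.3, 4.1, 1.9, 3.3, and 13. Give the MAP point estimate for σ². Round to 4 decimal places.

σ̂²_MAP = 7.4563

Sum of squared deviations about the known mean: SS = (9.9−7)² + (4.3−7)² + (4.1−7)² + (1.9−7)² + (3.3−7)² + (13−7)² = 99.81.
The Normal likelihood contributes (σ²)^(−n/2) exp(−SS/(2σ²)), so the posterior is Inverse-Gamma(α + n/2, β + SS/2) = Inverse-Gamma(6.9, 58.905).
The mode of Inverse-Gamma(a, b) is b/(a+1) = 58.905/7.9 ≈ 7.4563.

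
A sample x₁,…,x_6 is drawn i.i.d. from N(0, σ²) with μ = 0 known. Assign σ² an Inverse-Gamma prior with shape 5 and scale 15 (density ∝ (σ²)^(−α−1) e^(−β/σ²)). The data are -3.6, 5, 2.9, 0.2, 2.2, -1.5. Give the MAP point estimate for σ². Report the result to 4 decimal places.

Sum of squared deviations about the known mean: SS = (-3.6−0)² + (5−0)² + (2.9−0)² + (0.2−0)² + (2.2−0)² + (-1.5−0)² = 53.5.
The Normal likelihood contributes (σ²)^(−n/2) exp(−SS/(2σ²)), so the posterior is Inverse-Gamma(α + n/2, β + SS/2) = Inverse-Gamma(8, 41.75).
The mode of Inverse-Gamma(a, b) is b/(a+1) = 41.75/9 ≈ 4.6389.

σ̂²_MAP = 4.6389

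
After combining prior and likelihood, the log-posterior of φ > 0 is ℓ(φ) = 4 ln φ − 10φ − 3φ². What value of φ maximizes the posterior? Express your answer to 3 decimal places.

φ̂_MAP = 0.333

ℓ'(φ) = 4/φ − 10 − 6φ. Setting this to zero and multiplying by φ: 6φ² + 10φ − 4 = 0.
φ = (−10 + √(10² + 4·6·4)) / (2·6) = (−10 + √196) / 12 = (−10 + 14)/12 = 1/3.
ℓ''(φ) = −4/φ² − 6 < 0, confirming a maximum.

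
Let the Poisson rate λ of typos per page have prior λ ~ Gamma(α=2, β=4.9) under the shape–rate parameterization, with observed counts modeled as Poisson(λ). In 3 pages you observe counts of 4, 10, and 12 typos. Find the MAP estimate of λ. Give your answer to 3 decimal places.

Σxᵢ = 4+10+12 = 26, with n = 3.
Posterior ∝ λe^(−4.9λ) · λ^26e^(−3λ) = λ^27e^(−7.9λ), i.e. Gamma(shape=28, rate=7.9).
The mode of a Gamma(a, b) with a ≥ 1 (shape–rate) is (a−1)/b = 27/7.9 ≈ 3.418.

λ̂_MAP = 3.418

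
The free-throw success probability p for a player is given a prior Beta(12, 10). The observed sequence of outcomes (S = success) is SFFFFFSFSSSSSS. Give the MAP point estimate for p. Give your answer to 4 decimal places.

Prior: Beta(12, 10).
Data: 8 successes in 14 trials (from the sequence). The binomial likelihood contributes p^8(1−p)^6, so the posterior is Beta(12+8, 10+6) = Beta(20, 16).
For Beta(a, b) with a, b > 1 the mode is (a−1)/(a+b−2) = 19/34 ≈ 0.5588.

p̂_MAP = 0.5588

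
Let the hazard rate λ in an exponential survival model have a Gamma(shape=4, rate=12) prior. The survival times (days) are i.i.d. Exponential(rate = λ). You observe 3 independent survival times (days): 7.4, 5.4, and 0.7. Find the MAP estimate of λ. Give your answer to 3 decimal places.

λ̂_MAP = 0.235

The Exponential(rate=λ) likelihood is ∝ λ^n e^(−λΣtᵢ). Here n = 3 and Σtᵢ = 7.4 + 5.4 + 0.7 = 13.5.
Posterior ∝ λ^3e^(−12λ) · λ^3e^(−13.5λ) = λ^6e^(−25.5λ), i.e. Gamma(7, 25.5).
Mode = (a−1)/b = 6/25.5 ≈ 0.235.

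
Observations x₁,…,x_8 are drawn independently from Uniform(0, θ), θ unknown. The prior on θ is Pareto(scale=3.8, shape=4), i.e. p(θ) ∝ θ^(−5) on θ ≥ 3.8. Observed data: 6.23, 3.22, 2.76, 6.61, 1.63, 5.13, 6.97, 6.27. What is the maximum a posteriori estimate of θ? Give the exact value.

θ̂_MAP = 6.97

The Uniform(0, θ) likelihood is θ^(−n) for θ ≥ max(xᵢ), zero otherwise. Here max(xᵢ) = 6.97.
Posterior ∝ θ^(−5) · θ^(−8) = θ^(−13) on θ ≥ max(3.8, 6.97) = 6.97.
This density is strictly decreasing in θ, so the posterior mode lies at the lower boundary of the support.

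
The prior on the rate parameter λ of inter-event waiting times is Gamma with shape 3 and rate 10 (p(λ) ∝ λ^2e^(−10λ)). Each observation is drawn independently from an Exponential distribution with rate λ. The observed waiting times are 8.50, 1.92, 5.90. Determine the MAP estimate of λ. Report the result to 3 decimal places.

The Exponential(rate=λ) likelihood is ∝ λ^n e^(−λΣtᵢ). Here n = 3 and Σtᵢ = 8.50 + 1.92 + 5.90 = 16.32.
Posterior ∝ λ^2e^(−10λ) · λ^3e^(−16.32λ) = λ^5e^(−26.32λ), i.e. Gamma(6, 26.32).
Mode = (a−1)/b = 5/26.32 ≈ 0.190.

λ̂_MAP = 0.190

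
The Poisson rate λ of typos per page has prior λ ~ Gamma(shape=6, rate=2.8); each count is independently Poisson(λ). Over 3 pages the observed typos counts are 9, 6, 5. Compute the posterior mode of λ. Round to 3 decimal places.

Σxᵢ = 9+6+5 = 20, with n = 3.
Posterior ∝ λ^5e^(−2.8λ) · λ^20e^(−3λ) = λ^25e^(−5.8λ), i.e. Gamma(shape=26, rate=5.8).
The mode of a Gamma(a, b) with a ≥ 1 (shape–rate) is (a−1)/b = 25/5.8 ≈ 4.310.

λ̂_MAP = 4.310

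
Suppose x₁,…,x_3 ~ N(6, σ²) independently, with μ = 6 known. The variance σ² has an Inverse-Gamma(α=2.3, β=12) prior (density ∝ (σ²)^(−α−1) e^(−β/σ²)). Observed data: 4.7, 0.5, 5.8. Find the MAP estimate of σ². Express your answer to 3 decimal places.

σ̂²_MAP = 5.831

Sum of squared deviations about the known mean: SS = (4.7−6)² + (0.5−6)² + (5.8−6)² = 31.98.
The Normal likelihood contributes (σ²)^(−n/2) exp(−SS/(2σ²)), so the posterior is Inverse-Gamma(α + n/2, β + SS/2) = Inverse-Gamma(3.8, 27.99).
The mode of Inverse-Gamma(a, b) is b/(a+1) = 27.99/4.8 ≈ 5.831.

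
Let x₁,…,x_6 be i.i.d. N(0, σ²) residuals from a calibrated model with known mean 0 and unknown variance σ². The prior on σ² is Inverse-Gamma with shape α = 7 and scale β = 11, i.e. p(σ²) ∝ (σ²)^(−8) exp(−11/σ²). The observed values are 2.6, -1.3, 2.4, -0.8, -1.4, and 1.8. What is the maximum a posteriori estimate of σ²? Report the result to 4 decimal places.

Sum of squared deviations about the known mean: SS = (2.6−0)² + (-1.3−0)² + (2.4−0)² + (-0.8−0)² + (-1.4−0)² + (1.8−0)² = 20.05.
The Normal likelihood contributes (σ²)^(−n/2) exp(−SS/(2σ²)), so the posterior is Inverse-Gamma(α + n/2, β + SS/2) = Inverse-Gamma(10, 21.025).
The mode of Inverse-Gamma(a, b) is b/(a+1) = 21.025/11 ≈ 1.9114.

σ̂²_MAP = 1.9114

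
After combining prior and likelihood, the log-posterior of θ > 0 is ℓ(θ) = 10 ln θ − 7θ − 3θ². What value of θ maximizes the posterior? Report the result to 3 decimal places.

θ̂_MAP = 0.833

ℓ'(θ) = 10/θ − 7 − 6θ. Setting this to zero and multiplying by θ: 6θ² + 7θ − 10 = 0.
θ = (−7 + √(7² + 4·6·10)) / (2·6) = (−7 + √289) / 12 = (−7 + 17)/12 = 5/6.
ℓ''(θ) = −10/θ² − 6 < 0, confirming a maximum.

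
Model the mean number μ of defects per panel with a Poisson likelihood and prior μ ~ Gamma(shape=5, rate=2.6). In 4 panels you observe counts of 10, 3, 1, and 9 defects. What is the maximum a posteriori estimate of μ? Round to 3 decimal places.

Σxᵢ = 10+3+1+9 = 23, with n = 4.
Posterior ∝ μ^4e^(−2.6μ) · μ^23e^(−4μ) = μ^27e^(−6.6μ), i.e. Gamma(shape=28, rate=6.6).
The mode of a Gamma(a, b) with a ≥ 1 (shape–rate) is (a−1)/b = 27/6.6 ≈ 4.091.

μ̂_MAP = 4.091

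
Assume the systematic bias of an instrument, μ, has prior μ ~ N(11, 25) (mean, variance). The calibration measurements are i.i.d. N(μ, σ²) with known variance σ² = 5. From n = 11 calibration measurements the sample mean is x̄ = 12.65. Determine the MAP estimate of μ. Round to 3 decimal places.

n = 11, x̄ = 12.65.
For a Normal prior and Normal likelihood with known variance, the posterior is Normal; its mode equals its mean, the precision-weighted average.
Prior precision 1/σ₀² = 1/25 = 0.04; data precision n/σ² = 11/5 = 2.2.
μ̂ = (0.04·11 + 2.2·12.65) / (0.04 + 2.2) = 28.27/2.24 = 2827/224 ≈ 12.621.

μ̂_MAP = 12.621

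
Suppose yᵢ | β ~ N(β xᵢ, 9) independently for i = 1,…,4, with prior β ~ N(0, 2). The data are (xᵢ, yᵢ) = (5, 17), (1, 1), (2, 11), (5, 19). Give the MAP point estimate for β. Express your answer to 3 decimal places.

β̂_MAP = 3.412

log p(β | y) = −Σ(yᵢ − βxᵢ)²/(2·9) − β²/(2·2) + const.
Setting the derivative to zero: Σxᵢ(yᵢ − βxᵢ)/9 − β/2 = 0, so β = Σxᵢyᵢ / (Σxᵢ² + σ²/τ²).
Σxᵢyᵢ = 5·17 + 1·1 + 2·11 + 5·19 = 203; Σxᵢ² = 55; σ²/τ² = 4.5.
β̂_MAP = 203 / (55 + 4.5) = 203/59.5 ≈ 3.412.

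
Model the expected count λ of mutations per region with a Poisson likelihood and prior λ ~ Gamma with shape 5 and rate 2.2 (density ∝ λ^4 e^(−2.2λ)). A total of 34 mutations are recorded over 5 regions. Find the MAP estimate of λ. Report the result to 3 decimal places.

λ̂_MAP = 5.278

Σxᵢ = 34, n = 5.
Posterior ∝ λ^4e^(−2.2λ) · λ^34e^(−5λ) = λ^38e^(−7.2λ), i.e. Gamma(shape=39, rate=7.2).
The mode of a Gamma(a, b) with a ≥ 1 (shape–rate) is (a−1)/b = 38/7.2 ≈ 5.278.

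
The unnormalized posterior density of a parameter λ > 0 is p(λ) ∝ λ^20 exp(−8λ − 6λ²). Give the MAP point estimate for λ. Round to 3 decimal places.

λ̂_MAP = 1.000

ℓ'(λ) = 20/λ − 8 − 12λ. Setting this to zero and multiplying by λ: 12λ² + 8λ − 20 = 0.
λ = (−8 + √(8² + 4·12·20)) / (2·12) = (−8 + √1024) / 24 = (−8 + 32)/24 = 1.
ℓ''(λ) = −20/λ² − 12 < 0, confirming a maximum.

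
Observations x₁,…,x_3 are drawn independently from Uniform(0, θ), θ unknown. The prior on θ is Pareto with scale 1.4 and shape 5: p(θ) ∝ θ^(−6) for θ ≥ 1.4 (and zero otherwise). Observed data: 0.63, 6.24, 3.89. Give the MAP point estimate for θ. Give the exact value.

The Uniform(0, θ) likelihood is θ^(−n) for θ ≥ max(xᵢ), zero otherwise. Here max(xᵢ) = 6.24.
Posterior ∝ θ^(−6) · θ^(−3) = θ^(−9) on θ ≥ max(1.4, 6.24) = 6.24.
This density is strictly decreasing in θ, so the posterior mode lies at the lower boundary of the support.

θ̂_MAP = 6.24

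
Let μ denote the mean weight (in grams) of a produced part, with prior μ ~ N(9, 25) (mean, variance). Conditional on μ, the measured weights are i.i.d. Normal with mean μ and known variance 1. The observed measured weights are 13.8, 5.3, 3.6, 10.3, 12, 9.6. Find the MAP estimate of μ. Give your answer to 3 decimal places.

μ̂_MAP = 9.099

n = 6; x̄ = (13.8 + 5.3 + 3.6 + 10.3 + 12 + 9.6)/6 = 54.6/6 = 9.1.
For a Normal prior and Normal likelihood with known variance, the posterior is Normal; its mode equals its mean, the precision-weighted average.
Prior precision 1/σ₀² = 1/25 = 0.04; data precision n/σ² = 6/1 = 6.
μ̂ = (0.04·9 + 6·9.1) / (0.04 + 6) = 54.96/6.04 = 1374/151 ≈ 9.099.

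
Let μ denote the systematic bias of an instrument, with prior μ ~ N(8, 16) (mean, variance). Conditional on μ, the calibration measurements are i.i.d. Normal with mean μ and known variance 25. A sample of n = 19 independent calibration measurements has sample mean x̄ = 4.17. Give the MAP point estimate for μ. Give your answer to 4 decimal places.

n = 19, x̄ = 4.17.
For a Normal prior and Normal likelihood with known variance, the posterior is Normal; its mode equals its mean, the precision-weighted average.
Prior precision 1/σ₀² = 1/16 = 0.0625; data precision n/σ² = 19/25 = 0.76.
μ̂ = (0.0625·8 + 0.76·4.17) / (0.0625 + 0.76) = 3.6692/0.8225 = 36692/8225 ≈ 4.4610.

μ̂_MAP = 4.4610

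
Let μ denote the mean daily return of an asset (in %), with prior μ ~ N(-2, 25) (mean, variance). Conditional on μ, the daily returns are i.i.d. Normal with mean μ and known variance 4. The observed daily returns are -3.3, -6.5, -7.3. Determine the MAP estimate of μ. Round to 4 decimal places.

n = 3; x̄ = ((-3.3) + (-6.5) + (-7.3))/3 = -17.1/3 = -5.7.
For a Normal prior and Normal likelihood with known variance, the posterior is Normal; its mode equals its mean, the precision-weighted average.
Prior precision 1/σ₀² = 1/25 = 0.04; data precision n/σ² = 3/4 = 0.75.
μ̂ = (0.04·(-2) + 0.75·(-5.7)) / (0.04 + 0.75) = (-4.355)/0.79 = -871/158 ≈ -5.5127.

μ̂_MAP = -5.5127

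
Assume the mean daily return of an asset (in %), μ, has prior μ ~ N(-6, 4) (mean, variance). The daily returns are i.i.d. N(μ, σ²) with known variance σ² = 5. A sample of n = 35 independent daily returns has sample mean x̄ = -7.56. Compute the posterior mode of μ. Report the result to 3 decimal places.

μ̂_MAP = -7.506

n = 35, x̄ = -7.56.
For a Normal prior and Normal likelihood with known variance, the posterior is Normal; its mode equals its mean, the precision-weighted average.
Prior precision 1/σ₀² = 1/4 = 0.25; data precision n/σ² = 35/5 = 7.
μ̂ = (0.25·(-6) + 7·(-7.56)) / (0.25 + 7) = (-54.42)/7.25 = -5442/725 ≈ -7.506.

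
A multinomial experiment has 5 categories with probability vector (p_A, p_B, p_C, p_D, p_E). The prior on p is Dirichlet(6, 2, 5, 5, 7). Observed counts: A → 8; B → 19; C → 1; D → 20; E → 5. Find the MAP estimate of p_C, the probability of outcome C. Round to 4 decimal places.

MAP estimate of p_C = 0.0685

The posterior is Dirichlet(αᵢ + nᵢ) = Dirichlet(14, 21, 6, 25, 12).
For a Dirichlet(a₁,…,a_K) with all aᵢ > 1, the mode has j-th component (aⱼ − 1)/(Σaᵢ − K).
Here Σaᵢ = 78 and K = 5, so p_C = (6 − 1)/(78 − 5) = 5/73 ≈ 0.0685.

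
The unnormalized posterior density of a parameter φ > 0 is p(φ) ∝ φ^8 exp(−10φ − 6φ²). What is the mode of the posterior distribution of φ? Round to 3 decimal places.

φ̂_MAP = 0.500

ℓ'(φ) = 8/φ − 10 − 12φ. Setting this to zero and multiplying by φ: 12φ² + 10φ − 8 = 0.
φ = (−10 + √(10² + 4·12·8)) / (2·12) = (−10 + √484) / 24 = (−10 + 22)/24 = 1/2.
ℓ''(φ) = −8/φ² − 12 < 0, confirming a maximum.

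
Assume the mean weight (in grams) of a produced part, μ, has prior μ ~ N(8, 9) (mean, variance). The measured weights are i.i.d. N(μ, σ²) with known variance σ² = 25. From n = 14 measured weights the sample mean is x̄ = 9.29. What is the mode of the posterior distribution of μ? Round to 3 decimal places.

μ̂_MAP = 9.076

n = 14, x̄ = 9.29.
For a Normal prior and Normal likelihood with known variance, the posterior is Normal; its mode equals its mean, the precision-weighted average.
Prior precision 1/σ₀² = 1/9; data precision n/σ² = 14/25 = 0.56.
μ̂ = ((1/9)·8 + 0.56·9.29) / (1/9 + 0.56) = (68527/11250)/(151/225) = 68527/7550 ≈ 9.076.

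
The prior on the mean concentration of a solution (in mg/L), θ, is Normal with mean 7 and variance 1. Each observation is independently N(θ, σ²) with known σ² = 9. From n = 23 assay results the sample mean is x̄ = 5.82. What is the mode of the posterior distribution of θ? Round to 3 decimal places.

n = 23, x̄ = 5.82.
For a Normal prior and Normal likelihood with known variance, the posterior is Normal; its mode equals its mean, the precision-weighted average.
Prior precision 1/σ₀² = 1/1 = 1; data precision n/σ² = 23/9.
θ̂ = (1·7 + (23/9)·5.82) / (1 + 23/9) = (3281/150)/(32/9) = 6.151875 ≈ 6.152.

θ̂_MAP = 6.152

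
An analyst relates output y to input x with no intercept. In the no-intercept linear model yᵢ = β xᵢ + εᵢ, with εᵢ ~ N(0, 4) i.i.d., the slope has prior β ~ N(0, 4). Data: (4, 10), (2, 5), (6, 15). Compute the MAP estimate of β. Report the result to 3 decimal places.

β̂_MAP = 2.456

log p(β | y) = −Σ(yᵢ − βxᵢ)²/(2·4) − β²/(2·4) + const.
Setting the derivative to zero: Σxᵢ(yᵢ − βxᵢ)/4 − β/4 = 0, so β = Σxᵢyᵢ / (Σxᵢ² + σ²/τ²).
Σxᵢyᵢ = 4·10 + 2·5 + 6·15 = 140; Σxᵢ² = 56; σ²/τ² = 1.
β̂_MAP = 140 / (56 + 1) = 140/57 ≈ 2.456.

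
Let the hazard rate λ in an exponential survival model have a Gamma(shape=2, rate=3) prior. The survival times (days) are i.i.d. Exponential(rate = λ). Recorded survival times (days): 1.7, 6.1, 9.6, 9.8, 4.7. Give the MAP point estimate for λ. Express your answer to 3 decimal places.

The Exponential(rate=λ) likelihood is ∝ λ^n e^(−λΣtᵢ). Here n = 5 and Σtᵢ = 1.7 + 6.1 + 9.6 + 9.8 + 4.7 = 31.9.
Posterior ∝ λe^(−3λ) · λ^5e^(−31.9λ) = λ^6e^(−34.9λ), i.e. Gamma(7, 34.9).
Mode = (a−1)/b = 6/34.9 ≈ 0.172.

λ̂_MAP = 0.172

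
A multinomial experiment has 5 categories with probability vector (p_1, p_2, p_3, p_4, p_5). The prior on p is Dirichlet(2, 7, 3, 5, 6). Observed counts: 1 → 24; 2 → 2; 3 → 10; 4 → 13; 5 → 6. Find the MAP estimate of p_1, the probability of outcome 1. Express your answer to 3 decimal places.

MAP estimate: 0.342

The posterior is Dirichlet(αᵢ + nᵢ) = Dirichlet(26, 9, 13, 18, 12).
For a Dirichlet(a₁,…,a_K) with all aᵢ > 1, the mode has j-th component (aⱼ − 1)/(Σaᵢ − K).
Here Σaᵢ = 78 and K = 5, so p_1 = (26 − 1)/(78 − 5) = 25/73 ≈ 0.342.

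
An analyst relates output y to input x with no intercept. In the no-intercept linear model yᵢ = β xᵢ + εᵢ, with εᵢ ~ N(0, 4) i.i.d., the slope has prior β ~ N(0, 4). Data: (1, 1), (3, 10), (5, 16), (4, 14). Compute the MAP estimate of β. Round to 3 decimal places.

log p(β | y) = −Σ(yᵢ − βxᵢ)²/(2·4) − β²/(2·4) + const.
Setting the derivative to zero: Σxᵢ(yᵢ − βxᵢ)/4 − β/4 = 0, so β = Σxᵢyᵢ / (Σxᵢ² + σ²/τ²).
Σxᵢyᵢ = 1·1 + 3·10 + 5·16 + 4·14 = 167; Σxᵢ² = 51; σ²/τ² = 1.
β̂_MAP = 167 / (51 + 1) = 167/52 ≈ 3.212.

β̂_MAP = 3.212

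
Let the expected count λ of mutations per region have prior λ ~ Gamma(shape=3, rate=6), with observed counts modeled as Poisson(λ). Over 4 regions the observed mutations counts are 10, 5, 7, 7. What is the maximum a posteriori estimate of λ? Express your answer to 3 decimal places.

λ̂_MAP = 3.100

Σxᵢ = 10+5+7+7 = 29, with n = 4.
Posterior ∝ λ^2e^(−6λ) · λ^29e^(−4λ) = λ^31e^(−10λ), i.e. Gamma(shape=32, rate=10).
The mode of a Gamma(a, b) with a ≥ 1 (shape–rate) is (a−1)/b = 31/10 ≈ 3.100.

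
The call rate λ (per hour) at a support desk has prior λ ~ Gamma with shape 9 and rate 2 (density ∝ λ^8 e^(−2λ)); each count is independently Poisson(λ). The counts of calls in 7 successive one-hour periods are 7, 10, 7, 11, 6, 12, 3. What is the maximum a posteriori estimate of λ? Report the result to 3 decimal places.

λ̂_MAP = 7.111

Σxᵢ = 7+10+7+11+6+12+3 = 56, with n = 7.
Posterior ∝ λ^8e^(−2λ) · λ^56e^(−7λ) = λ^64e^(−9λ), i.e. Gamma(shape=65, rate=9).
The mode of a Gamma(a, b) with a ≥ 1 (shape–rate) is (a−1)/b = 64/9 ≈ 7.111.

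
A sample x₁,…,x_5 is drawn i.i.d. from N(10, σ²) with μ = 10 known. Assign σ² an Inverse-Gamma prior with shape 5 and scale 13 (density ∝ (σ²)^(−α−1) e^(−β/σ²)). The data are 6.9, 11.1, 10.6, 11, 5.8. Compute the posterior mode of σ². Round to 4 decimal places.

Sum of squared deviations about the known mean: SS = (6.9−10)² + (11.1−10)² + (10.6−10)² + (11−10)² + (5.8−10)² = 29.82.
The Normal likelihood contributes (σ²)^(−n/2) exp(−SS/(2σ²)), so the posterior is Inverse-Gamma(α + n/2, β + SS/2) = Inverse-Gamma(7.5, 27.91).
The mode of Inverse-Gamma(a, b) is b/(a+1) = 27.91/8.5 ≈ 3.2835.

σ̂²_MAP = 3.2835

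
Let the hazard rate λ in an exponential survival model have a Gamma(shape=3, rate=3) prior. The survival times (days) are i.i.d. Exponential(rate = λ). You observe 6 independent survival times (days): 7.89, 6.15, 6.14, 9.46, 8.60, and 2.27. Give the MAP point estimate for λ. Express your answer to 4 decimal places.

λ̂_MAP = 0.1839

The Exponential(rate=λ) likelihood is ∝ λ^n e^(−λΣtᵢ). Here n = 6 and Σtᵢ = 7.89 + 6.15 + 6.14 + 9.46 + 8.60 + 2.27 = 40.51.
Posterior ∝ λ^2e^(−3λ) · λ^6e^(−40.51λ) = λ^8e^(−43.51λ), i.e. Gamma(9, 43.51).
Mode = (a−1)/b = 8/43.51 ≈ 0.1839.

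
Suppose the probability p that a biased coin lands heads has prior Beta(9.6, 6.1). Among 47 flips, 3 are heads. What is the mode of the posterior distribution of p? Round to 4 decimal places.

p̂_MAP = 0.1911

Prior: Beta(9.6, 6.1).
Data: 3 successes in 47 trials. The binomial likelihood contributes p^3(1−p)^44, so the posterior is Beta(9.6+3, 6.1+44) = Beta(12.6, 50.1).
For Beta(a, b) with a, b > 1 the mode is (a−1)/(a+b−2) = 11.6/60.7 ≈ 0.1911.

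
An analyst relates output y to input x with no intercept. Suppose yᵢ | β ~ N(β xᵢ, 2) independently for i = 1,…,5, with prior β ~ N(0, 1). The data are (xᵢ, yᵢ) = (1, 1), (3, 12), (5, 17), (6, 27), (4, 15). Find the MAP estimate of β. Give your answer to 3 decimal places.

β̂_MAP = 3.865

log p(β | y) = −Σ(yᵢ − βxᵢ)²/(2·2) − β²/(2·1) + const.
Setting the derivative to zero: Σxᵢ(yᵢ − βxᵢ)/2 − β/1 = 0, so β = Σxᵢyᵢ / (Σxᵢ² + σ²/τ²).
Σxᵢyᵢ = 1·1 + 3·12 + 5·17 + 6·27 + 4·15 = 344; Σxᵢ² = 87; σ²/τ² = 2.
β̂_MAP = 344 / (87 + 2) = 344/89 ≈ 3.865.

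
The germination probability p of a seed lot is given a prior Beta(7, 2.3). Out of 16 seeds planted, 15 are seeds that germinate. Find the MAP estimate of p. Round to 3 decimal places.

p̂_MAP = 0.901

Prior: Beta(7, 2.3).
Data: 15 successes in 16 trials. The binomial likelihood contributes p^15(1−p)^1, so the posterior is Beta(7+15, 2.3+1) = Beta(22, 3.3).
For Beta(a, b) with a, b > 1 the mode is (a−1)/(a+b−2) = 21/23.3 ≈ 0.901.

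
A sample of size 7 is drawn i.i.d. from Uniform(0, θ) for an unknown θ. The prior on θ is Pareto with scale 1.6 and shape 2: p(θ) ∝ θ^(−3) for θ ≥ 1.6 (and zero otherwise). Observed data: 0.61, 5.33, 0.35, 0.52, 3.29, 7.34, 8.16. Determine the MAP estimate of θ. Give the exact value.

The Uniform(0, θ) likelihood is θ^(−n) for θ ≥ max(xᵢ), zero otherwise. Here max(xᵢ) = 8.16.
Posterior ∝ θ^(−3) · θ^(−7) = θ^(−10) on θ ≥ max(1.6, 8.16) = 8.16.
This density is strictly decreasing in θ, so the posterior mode lies at the lower boundary of the support.

θ̂_MAP = 8.16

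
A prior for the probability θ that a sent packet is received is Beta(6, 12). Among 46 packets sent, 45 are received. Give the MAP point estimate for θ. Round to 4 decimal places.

θ̂_MAP = 0.8065

Prior: Beta(6, 12).
Data: 45 successes in 46 trials. The binomial likelihood contributes θ^45(1−θ)^1, so the posterior is Beta(6+45, 12+1) = Beta(51, 13).
For Beta(a, b) with a, b > 1 the mode is (a−1)/(a+b−2) = 50/62 ≈ 0.8065.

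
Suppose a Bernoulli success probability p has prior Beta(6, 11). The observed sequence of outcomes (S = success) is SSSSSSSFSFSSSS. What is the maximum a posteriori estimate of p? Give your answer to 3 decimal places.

p̂_MAP = 0.586

Prior: Beta(6, 11).
Data: 12 successes in 14 trials (from the sequence). The binomial likelihood contributes p^12(1−p)^2, so the posterior is Beta(6+12, 11+2) = Beta(18, 13).
For Beta(a, b) with a, b > 1 the mode is (a−1)/(a+b−2) = 17/29 ≈ 0.586.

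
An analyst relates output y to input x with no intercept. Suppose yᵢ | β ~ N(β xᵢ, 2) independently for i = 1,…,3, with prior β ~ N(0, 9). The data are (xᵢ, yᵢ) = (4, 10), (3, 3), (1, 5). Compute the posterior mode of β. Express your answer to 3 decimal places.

β̂_MAP = 2.059

log p(β | y) = −Σ(yᵢ − βxᵢ)²/(2·2) − β²/(2·9) + const.
Setting the derivative to zero: Σxᵢ(yᵢ − βxᵢ)/2 − β/9 = 0, so β = Σxᵢyᵢ / (Σxᵢ² + σ²/τ²).
Σxᵢyᵢ = 4·10 + 3·3 + 1·5 = 54; Σxᵢ² = 26; σ²/τ² = 2/9.
β̂_MAP = 54 / (26 + 2/9) = 54/(236/9) = 243/118 ≈ 2.059.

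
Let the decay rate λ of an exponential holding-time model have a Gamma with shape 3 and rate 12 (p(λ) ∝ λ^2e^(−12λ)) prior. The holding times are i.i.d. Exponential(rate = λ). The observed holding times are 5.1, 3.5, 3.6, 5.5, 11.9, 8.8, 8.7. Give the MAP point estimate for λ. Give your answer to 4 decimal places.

λ̂_MAP = 0.1523

The Exponential(rate=λ) likelihood is ∝ λ^n e^(−λΣtᵢ). Here n = 7 and Σtᵢ = 5.1 + 3.5 + 3.6 + 5.5 + 11.9 + 8.8 + 8.7 = 47.1.
Posterior ∝ λ^2e^(−12λ) · λ^7e^(−47.1λ) = λ^9e^(−59.1λ), i.e. Gamma(10, 59.1).
Mode = (a−1)/b = 9/59.1 ≈ 0.1523.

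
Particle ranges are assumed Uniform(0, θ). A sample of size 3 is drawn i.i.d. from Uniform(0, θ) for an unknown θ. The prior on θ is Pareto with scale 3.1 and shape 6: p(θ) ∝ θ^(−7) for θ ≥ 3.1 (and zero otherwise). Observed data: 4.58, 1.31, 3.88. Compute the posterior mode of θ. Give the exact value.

θ̂_MAP = 4.58

The Uniform(0, θ) likelihood is θ^(−n) for θ ≥ max(xᵢ), zero otherwise. Here max(xᵢ) = 4.58.
Posterior ∝ θ^(−7) · θ^(−3) = θ^(−10) on θ ≥ max(3.1, 4.58) = 4.58.
This density is strictly decreasing in θ, so the posterior mode lies at the lower boundary of the support.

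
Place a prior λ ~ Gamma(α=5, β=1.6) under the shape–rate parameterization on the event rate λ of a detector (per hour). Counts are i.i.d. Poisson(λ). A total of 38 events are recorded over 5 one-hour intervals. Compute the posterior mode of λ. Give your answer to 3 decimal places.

λ̂_MAP = 6.364

Σxᵢ = 38, n = 5.
Posterior ∝ λ^4e^(−1.6λ) · λ^38e^(−5λ) = λ^42e^(−6.6λ), i.e. Gamma(shape=43, rate=6.6).
The mode of a Gamma(a, b) with a ≥ 1 (shape–rate) is (a−1)/b = 42/6.6 ≈ 6.364.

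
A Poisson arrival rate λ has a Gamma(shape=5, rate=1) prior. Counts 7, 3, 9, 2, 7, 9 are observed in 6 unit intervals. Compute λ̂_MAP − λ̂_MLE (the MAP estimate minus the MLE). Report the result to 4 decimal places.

Σxᵢ = 37. Posterior is Gamma(42, 7); MAP = (42−1)/7 = 41/7 ≈ 5.85714.
MLE = x̄ = 37/6 ≈ 6.16667.
Difference = 41/7 − 37/6 = -13/42 ≈ -0.3095.

MAP − MLE = -0.3095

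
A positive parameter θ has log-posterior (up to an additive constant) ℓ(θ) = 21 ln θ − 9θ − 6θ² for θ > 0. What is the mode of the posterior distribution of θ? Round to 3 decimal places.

θ̂_MAP = 1.000

ℓ'(θ) = 21/θ − 9 − 12θ. Setting this to zero and multiplying by θ: 12θ² + 9θ − 21 = 0.
θ = (−9 + √(9² + 4·12·21)) / (2·12) = (−9 + √1089) / 24 = (−9 + 33)/24 = 1.
ℓ''(θ) = −21/θ² − 12 < 0, confirming a maximum.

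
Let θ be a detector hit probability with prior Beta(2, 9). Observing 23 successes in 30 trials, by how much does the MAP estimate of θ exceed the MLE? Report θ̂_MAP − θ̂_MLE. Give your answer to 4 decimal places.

Posterior is Beta(25, 16); MAP = (25−1)/(41−2) = 24/39 ≈ 0.61538.
MLE ignores the prior: θ̂_MLE = k/n = 23/30 ≈ 0.76667.
Difference = 24/39 − 23/30 = -59/390 ≈ -0.1513.

MAP − MLE = -0.1513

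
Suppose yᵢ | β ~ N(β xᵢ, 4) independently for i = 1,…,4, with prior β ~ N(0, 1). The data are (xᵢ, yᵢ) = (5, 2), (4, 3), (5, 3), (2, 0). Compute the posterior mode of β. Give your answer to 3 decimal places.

β̂_MAP = 0.500

log p(β | y) = −Σ(yᵢ − βxᵢ)²/(2·4) − β²/(2·1) + const.
Setting the derivative to zero: Σxᵢ(yᵢ − βxᵢ)/4 − β/1 = 0, so β = Σxᵢyᵢ / (Σxᵢ² + σ²/τ²).
Σxᵢyᵢ = 5·2 + 4·3 + 5·3 + 2·0 = 37; Σxᵢ² = 70; σ²/τ² = 4.
β̂_MAP = 37 / (70 + 4) = 37/74 ≈ 0.500.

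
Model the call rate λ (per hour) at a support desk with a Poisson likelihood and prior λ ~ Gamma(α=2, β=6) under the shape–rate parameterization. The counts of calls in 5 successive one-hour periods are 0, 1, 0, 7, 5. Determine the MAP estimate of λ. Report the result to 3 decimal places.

Σxᵢ = 0+1+0+7+5 = 13, with n = 5.
Posterior ∝ λe^(−6λ) · λ^13e^(−5λ) = λ^14e^(−11λ), i.e. Gamma(shape=15, rate=11).
The mode of a Gamma(a, b) with a ≥ 1 (shape–rate) is (a−1)/b = 14/11 ≈ 1.273.

λ̂_MAP = 1.273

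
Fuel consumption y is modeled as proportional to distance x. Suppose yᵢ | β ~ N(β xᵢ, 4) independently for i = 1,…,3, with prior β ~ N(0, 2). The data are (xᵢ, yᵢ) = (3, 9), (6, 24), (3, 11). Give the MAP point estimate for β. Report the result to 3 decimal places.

β̂_MAP = 3.643

log p(β | y) = −Σ(yᵢ − βxᵢ)²/(2·4) − β²/(2·2) + const.
Setting the derivative to zero: Σxᵢ(yᵢ − βxᵢ)/4 − β/2 = 0, so β = Σxᵢyᵢ / (Σxᵢ² + σ²/τ²).
Σxᵢyᵢ = 3·9 + 6·24 + 3·11 = 204; Σxᵢ² = 54; σ²/τ² = 2.
β̂_MAP = 204 / (54 + 2) = 204/56 ≈ 3.643.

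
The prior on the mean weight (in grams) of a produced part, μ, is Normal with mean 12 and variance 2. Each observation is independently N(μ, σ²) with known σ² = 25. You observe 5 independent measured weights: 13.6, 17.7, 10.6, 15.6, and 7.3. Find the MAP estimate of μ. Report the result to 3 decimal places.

μ̂_MAP = 12.274

n = 5; x̄ = (13.6 + 17.7 + 10.6 + 15.6 + 7.3)/5 = 64.8/5 = 12.96.
For a Normal prior and Normal likelihood with known variance, the posterior is Normal; its mode equals its mean, the precision-weighted average.
Prior precision 1/σ₀² = 1/2 = 0.5; data precision n/σ² = 5/25 = 0.2.
μ̂ = (0.5·12 + 0.2·12.96) / (0.5 + 0.2) = 8.592/0.7 = 2148/175 ≈ 12.274.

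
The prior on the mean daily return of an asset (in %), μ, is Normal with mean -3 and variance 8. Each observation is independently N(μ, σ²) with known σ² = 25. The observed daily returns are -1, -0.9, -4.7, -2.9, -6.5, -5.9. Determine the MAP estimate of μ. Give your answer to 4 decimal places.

n = 6; x̄ = ((-1) + (-0.9) + (-4.7) + (-2.9) + (-6.5) + (-5.9))/6 = -21.9/6 = -3.65.
For a Normal prior and Normal likelihood with known variance, the posterior is Normal; its mode equals its mean, the precision-weighted average.
Prior precision 1/σ₀² = 1/8 = 0.125; data precision n/σ² = 6/25 = 0.24.
μ̂ = (0.125·(-3) + 0.24·(-3.65)) / (0.125 + 0.24) = (-1.251)/0.365 = -1251/365 ≈ -3.4274.

μ̂_MAP = -3.4274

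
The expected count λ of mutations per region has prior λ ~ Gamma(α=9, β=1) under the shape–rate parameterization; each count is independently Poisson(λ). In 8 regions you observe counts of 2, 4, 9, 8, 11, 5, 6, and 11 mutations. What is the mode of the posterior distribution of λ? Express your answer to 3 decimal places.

λ̂_MAP = 7.111

Σxᵢ = 2+4+9+8+11+5+6+11 = 56, with n = 8.
Posterior ∝ λ^8e^(−1λ) · λ^56e^(−8λ) = λ^64e^(−9λ), i.e. Gamma(shape=65, rate=9).
The mode of a Gamma(a, b) with a ≥ 1 (shape–rate) is (a−1)/b = 64/9 ≈ 7.111.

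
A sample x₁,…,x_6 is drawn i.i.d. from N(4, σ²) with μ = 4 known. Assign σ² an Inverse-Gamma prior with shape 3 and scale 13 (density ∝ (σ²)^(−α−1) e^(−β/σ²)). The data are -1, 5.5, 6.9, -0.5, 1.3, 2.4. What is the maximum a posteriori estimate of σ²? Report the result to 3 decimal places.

Sum of squared deviations about the known mean: SS = (-1−4)² + (5.5−4)² + (6.9−4)² + (-0.5−4)² + (1.3−4)² + (2.4−4)² = 65.76.
The Normal likelihood contributes (σ²)^(−n/2) exp(−SS/(2σ²)), so the posterior is Inverse-Gamma(α + n/2, β + SS/2) = Inverse-Gamma(6, 45.88).
The mode of Inverse-Gamma(a, b) is b/(a+1) = 45.88/7 ≈ 6.554.

σ̂²_MAP = 6.554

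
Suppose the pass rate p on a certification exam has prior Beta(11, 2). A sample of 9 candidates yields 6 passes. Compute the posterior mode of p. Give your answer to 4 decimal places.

p̂_MAP = 0.8000

Prior: Beta(11, 2).
Data: 6 successes in 9 trials. The binomial likelihood contributes p^6(1−p)^3, so the posterior is Beta(11+6, 2+3) = Beta(17, 5).
For Beta(a, b) with a, b > 1 the mode is (a−1)/(a+b−2) = 16/20 ≈ 0.8000.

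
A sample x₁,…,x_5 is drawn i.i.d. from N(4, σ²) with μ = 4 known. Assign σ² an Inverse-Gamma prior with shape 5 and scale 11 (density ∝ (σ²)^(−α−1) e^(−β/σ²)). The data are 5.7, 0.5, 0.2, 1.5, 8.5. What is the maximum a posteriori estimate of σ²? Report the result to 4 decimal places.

Sum of squared deviations about the known mean: SS = (5.7−4)² + (0.5−4)² + (0.2−4)² + (1.5−4)² + (8.5−4)² = 56.08.
The Normal likelihood contributes (σ²)^(−n/2) exp(−SS/(2σ²)), so the posterior is Inverse-Gamma(α + n/2, β + SS/2) = Inverse-Gamma(7.5, 39.04).
The mode of Inverse-Gamma(a, b) is b/(a+1) = 39.04/8.5 ≈ 4.5929.

σ̂²_MAP = 4.5929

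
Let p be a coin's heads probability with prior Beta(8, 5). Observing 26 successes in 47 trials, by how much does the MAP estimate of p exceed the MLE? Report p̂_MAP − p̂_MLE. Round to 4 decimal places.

Posterior is Beta(34, 26); MAP = (34−1)/(60−2) = 33/58 ≈ 0.56897.
MLE ignores the prior: p̂_MLE = k/n = 26/47 ≈ 0.55319.
Difference = 33/58 − 26/47 = 43/2726 ≈ 0.0158.

MAP − MLE = 0.0158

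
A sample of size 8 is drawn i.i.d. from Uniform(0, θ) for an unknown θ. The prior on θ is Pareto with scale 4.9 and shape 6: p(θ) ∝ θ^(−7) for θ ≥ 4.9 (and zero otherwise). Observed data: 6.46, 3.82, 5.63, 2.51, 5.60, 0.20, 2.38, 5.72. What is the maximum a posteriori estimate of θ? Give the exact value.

θ̂_MAP = 6.46

The Uniform(0, θ) likelihood is θ^(−n) for θ ≥ max(xᵢ), zero otherwise. Here max(xᵢ) = 6.46.
Posterior ∝ θ^(−7) · θ^(−8) = θ^(−15) on θ ≥ max(4.9, 6.46) = 6.46.
This density is strictly decreasing in θ, so the posterior mode lies at the lower boundary of the support.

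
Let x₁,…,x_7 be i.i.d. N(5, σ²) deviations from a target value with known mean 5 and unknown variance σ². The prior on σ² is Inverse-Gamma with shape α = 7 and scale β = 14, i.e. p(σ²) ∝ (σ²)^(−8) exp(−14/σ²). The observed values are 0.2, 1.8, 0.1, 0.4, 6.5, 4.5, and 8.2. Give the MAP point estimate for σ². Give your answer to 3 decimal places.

σ̂²_MAP = 5.182

Sum of squared deviations about the known mean: SS = (0.2−5)² + (1.8−5)² + (0.1−5)² + (0.4−5)² + (6.5−5)² + (4.5−5)² + (8.2−5)² = 91.19.
The Normal likelihood contributes (σ²)^(−n/2) exp(−SS/(2σ²)), so the posterior is Inverse-Gamma(α + n/2, β + SS/2) = Inverse-Gamma(10.5, 59.595).
The mode of Inverse-Gamma(a, b) is b/(a+1) = 59.595/11.5 ≈ 5.182.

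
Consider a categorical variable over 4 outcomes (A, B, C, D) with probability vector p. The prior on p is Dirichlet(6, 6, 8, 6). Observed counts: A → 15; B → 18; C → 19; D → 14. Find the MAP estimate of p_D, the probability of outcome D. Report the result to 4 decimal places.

The posterior is Dirichlet(αᵢ + nᵢ) = Dirichlet(21, 24, 27, 20).
For a Dirichlet(a₁,…,a_K) with all aᵢ > 1, the mode has j-th component (aⱼ − 1)/(Σaᵢ − K).
Here Σaᵢ = 92 and K = 4, so p_D = (20 − 1)/(92 − 4) = 19/88 ≈ 0.2159.

MAP estimate of p_D = 0.2159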